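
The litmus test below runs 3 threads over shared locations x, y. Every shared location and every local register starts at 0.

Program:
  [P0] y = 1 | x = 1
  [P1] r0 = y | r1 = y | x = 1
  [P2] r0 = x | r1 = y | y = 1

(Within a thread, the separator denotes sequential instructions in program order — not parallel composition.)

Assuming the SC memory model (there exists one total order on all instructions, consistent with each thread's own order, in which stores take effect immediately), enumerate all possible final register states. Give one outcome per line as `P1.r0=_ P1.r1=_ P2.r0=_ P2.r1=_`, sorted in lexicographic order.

P1.r0=0 P1.r1=0 P2.r0=0 P2.r1=0
P1.r0=0 P1.r1=0 P2.r0=0 P2.r1=1
P1.r0=0 P1.r1=0 P2.r0=1 P2.r1=0
P1.r0=0 P1.r1=0 P2.r0=1 P2.r1=1
P1.r0=0 P1.r1=1 P2.r0=0 P2.r1=0
P1.r0=0 P1.r1=1 P2.r0=0 P2.r1=1
P1.r0=0 P1.r1=1 P2.r0=1 P2.r1=1
P1.r0=1 P1.r1=1 P2.r0=0 P2.r1=0
P1.r0=1 P1.r1=1 P2.r0=0 P2.r1=1
P1.r0=1 P1.r1=1 P2.r0=1 P2.r1=1

outcome vector order: (P1.r0,P1.r1,P2.r0,P2.r1)
|SC outcomes| = 10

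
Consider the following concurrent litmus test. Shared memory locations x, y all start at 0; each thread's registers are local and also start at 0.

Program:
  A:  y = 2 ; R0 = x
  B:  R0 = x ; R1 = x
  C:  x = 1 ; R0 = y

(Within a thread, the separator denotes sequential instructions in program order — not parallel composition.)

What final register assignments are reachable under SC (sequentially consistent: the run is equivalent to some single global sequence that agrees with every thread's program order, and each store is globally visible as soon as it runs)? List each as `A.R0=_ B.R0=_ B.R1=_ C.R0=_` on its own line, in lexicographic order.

outcome vector order: (A.R0,B.R0,B.R1,C.R0)
|SC outcomes| = 9

A.R0=0 B.R0=0 B.R1=0 C.R0=2
A.R0=0 B.R0=0 B.R1=1 C.R0=2
A.R0=0 B.R0=1 B.R1=1 C.R0=2
A.R0=1 B.R0=0 B.R1=0 C.R0=0
A.R0=1 B.R0=0 B.R1=0 C.R0=2
A.R0=1 B.R0=0 B.R1=1 C.R0=0
A.R0=1 B.R0=0 B.R1=1 C.R0=2
A.R0=1 B.R0=1 B.R1=1 C.R0=0
A.R0=1 B.R0=1 B.R1=1 C.R0=2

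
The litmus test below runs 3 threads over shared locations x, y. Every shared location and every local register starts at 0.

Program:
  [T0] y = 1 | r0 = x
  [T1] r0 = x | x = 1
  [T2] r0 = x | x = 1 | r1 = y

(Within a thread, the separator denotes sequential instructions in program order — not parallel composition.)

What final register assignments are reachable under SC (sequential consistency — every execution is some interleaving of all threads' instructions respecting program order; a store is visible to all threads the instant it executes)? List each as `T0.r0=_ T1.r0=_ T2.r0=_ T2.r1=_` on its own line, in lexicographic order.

T0.r0=0 T1.r0=0 T2.r0=0 T2.r1=1
T0.r0=0 T1.r0=0 T2.r0=1 T2.r1=1
T0.r0=0 T1.r0=1 T2.r0=0 T2.r1=1
T0.r0=1 T1.r0=0 T2.r0=0 T2.r1=0
T0.r0=1 T1.r0=0 T2.r0=0 T2.r1=1
T0.r0=1 T1.r0=0 T2.r0=1 T2.r1=0
T0.r0=1 T1.r0=0 T2.r0=1 T2.r1=1
T0.r0=1 T1.r0=1 T2.r0=0 T2.r1=0
T0.r0=1 T1.r0=1 T2.r0=0 T2.r1=1

outcome vector order: (T0.r0,T1.r0,T2.r0,T2.r1)
|SC outcomes| = 9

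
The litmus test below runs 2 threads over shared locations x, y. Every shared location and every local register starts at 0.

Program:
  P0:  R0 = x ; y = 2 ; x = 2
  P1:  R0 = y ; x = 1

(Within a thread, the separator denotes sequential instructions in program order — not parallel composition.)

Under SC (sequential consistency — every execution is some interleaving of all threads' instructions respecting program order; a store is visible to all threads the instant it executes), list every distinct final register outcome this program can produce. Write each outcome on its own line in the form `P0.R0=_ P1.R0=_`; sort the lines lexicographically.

P0.R0=0 P1.R0=0
P0.R0=0 P1.R0=2
P0.R0=1 P1.R0=0

outcome vector order: (P0.R0,P1.R0)
|SC outcomes| = 3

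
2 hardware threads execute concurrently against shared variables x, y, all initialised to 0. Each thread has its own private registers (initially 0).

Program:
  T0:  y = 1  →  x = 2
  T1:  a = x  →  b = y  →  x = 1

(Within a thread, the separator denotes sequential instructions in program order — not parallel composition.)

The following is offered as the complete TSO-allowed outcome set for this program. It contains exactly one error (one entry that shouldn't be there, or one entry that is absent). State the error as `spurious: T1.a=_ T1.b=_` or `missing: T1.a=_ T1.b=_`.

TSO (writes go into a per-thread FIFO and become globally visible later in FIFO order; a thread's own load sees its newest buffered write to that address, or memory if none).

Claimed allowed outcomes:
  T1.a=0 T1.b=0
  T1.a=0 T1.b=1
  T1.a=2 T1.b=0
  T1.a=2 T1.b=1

spurious: T1.a=2 T1.b=0

outcome vector order: (T1.a,T1.b)
[TSO] allowed = {0/0; 0/1; 2/1}
claimed∖TSO = {2/0}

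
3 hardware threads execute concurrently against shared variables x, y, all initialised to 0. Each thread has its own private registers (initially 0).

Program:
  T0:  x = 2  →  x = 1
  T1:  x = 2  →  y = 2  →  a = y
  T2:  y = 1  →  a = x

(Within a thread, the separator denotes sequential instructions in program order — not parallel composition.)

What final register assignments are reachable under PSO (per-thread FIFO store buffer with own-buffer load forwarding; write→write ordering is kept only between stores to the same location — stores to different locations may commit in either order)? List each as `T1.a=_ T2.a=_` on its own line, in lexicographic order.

T1.a=1 T2.a=0
T1.a=1 T2.a=1
T1.a=1 T2.a=2
T1.a=2 T2.a=0
T1.a=2 T2.a=1
T1.a=2 T2.a=2

outcome vector order: (T1.a,T2.a)
|PSO outcomes| = 6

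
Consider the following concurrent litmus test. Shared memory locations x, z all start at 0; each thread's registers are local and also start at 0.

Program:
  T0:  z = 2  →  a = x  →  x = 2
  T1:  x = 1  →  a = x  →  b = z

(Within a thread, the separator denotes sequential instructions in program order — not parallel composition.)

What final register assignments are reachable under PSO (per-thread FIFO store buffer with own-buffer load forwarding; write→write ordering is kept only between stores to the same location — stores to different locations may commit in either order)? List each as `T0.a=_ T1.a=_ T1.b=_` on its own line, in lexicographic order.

T0.a=0 T1.a=1 T1.b=0
T0.a=0 T1.a=1 T1.b=2
T0.a=0 T1.a=2 T1.b=0
T0.a=0 T1.a=2 T1.b=2
T0.a=1 T1.a=1 T1.b=0
T0.a=1 T1.a=1 T1.b=2
T0.a=1 T1.a=2 T1.b=0
T0.a=1 T1.a=2 T1.b=2

outcome vector order: (T0.a,T1.a,T1.b)
|PSO outcomes| = 8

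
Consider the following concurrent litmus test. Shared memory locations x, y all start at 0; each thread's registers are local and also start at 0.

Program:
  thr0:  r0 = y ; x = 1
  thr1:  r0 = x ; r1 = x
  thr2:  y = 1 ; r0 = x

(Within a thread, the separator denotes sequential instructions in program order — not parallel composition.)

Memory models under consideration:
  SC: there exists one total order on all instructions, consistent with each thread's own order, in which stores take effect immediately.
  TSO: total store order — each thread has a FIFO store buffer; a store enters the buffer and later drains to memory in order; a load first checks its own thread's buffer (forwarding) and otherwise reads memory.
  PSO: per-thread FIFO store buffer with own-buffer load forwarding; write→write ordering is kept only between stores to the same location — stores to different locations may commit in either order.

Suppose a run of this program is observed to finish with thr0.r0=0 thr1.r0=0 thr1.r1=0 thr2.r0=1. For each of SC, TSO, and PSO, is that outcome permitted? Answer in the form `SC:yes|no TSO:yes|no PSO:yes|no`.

outcome vector order: (thr0.r0,thr1.r0,thr1.r1,thr2.r0)
[SC] allowed = {<0 0 0 0>; <0 0 0 1>; <0 0 1 0>; <0 0 1 1>; <0 1 1 0>; <0 1 1 1>; <1 0 0 0>; <1 0 0 1>; <1 0 1 0>; <1 0 1 1>; <1 1 1 0>; <1 1 1 1>}
[TSO] allowed = {<0 0 0 0>; <0 0 0 1>; <0 0 1 0>; <0 0 1 1>; <0 1 1 0>; <0 1 1 1>; <1 0 0 0>; <1 0 0 1>; <1 0 1 0>; <1 0 1 1>; <1 1 1 0>; <1 1 1 1>}
[PSO] allowed = {<0 0 0 0>; <0 0 0 1>; <0 0 1 0>; <0 0 1 1>; <0 1 1 0>; <0 1 1 1>; <1 0 0 0>; <1 0 0 1>; <1 0 1 0>; <1 0 1 1>; <1 1 1 0>; <1 1 1 1>}
target <0 0 0 1> ∈ {SC,TSO,PSO}

SC:yes TSO:yes PSO:yes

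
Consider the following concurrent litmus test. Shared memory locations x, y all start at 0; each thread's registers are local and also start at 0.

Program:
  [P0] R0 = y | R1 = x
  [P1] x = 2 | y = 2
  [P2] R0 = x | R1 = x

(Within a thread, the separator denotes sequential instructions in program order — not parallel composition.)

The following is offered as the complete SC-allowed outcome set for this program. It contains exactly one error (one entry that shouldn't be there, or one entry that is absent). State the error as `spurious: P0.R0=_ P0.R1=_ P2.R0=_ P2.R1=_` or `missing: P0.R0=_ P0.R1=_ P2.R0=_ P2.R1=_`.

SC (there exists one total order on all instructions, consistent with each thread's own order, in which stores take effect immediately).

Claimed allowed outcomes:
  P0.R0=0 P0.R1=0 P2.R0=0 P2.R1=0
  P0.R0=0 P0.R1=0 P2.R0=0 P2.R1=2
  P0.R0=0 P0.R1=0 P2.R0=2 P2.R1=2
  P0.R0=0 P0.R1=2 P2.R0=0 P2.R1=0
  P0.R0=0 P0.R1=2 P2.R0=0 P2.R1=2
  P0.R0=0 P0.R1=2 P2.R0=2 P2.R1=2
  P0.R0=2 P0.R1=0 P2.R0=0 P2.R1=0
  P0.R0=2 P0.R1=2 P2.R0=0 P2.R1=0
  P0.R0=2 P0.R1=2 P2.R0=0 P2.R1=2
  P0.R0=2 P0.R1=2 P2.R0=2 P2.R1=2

spurious: P0.R0=2 P0.R1=0 P2.R0=0 P2.R1=0

outcome vector order: (P0.R0,P0.R1,P2.R0,P2.R1)
under SC → 0000; 0002; 0022; 0200; 0202; 0222; 2200; 2202; 2222
claimed∖SC = {2000}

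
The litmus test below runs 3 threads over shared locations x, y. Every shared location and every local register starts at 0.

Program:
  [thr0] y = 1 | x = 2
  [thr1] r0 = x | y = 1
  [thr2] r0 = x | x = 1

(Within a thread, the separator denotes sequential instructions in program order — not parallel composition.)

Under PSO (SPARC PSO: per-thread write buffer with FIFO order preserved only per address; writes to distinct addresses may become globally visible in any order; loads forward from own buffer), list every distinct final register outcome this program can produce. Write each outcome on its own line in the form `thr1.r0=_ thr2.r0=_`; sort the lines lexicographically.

outcome vector order: (thr1.r0,thr2.r0)
|PSO outcomes| = 6

thr1.r0=0 thr2.r0=0
thr1.r0=0 thr2.r0=2
thr1.r0=1 thr2.r0=0
thr1.r0=1 thr2.r0=2
thr1.r0=2 thr2.r0=0
thr1.r0=2 thr2.r0=2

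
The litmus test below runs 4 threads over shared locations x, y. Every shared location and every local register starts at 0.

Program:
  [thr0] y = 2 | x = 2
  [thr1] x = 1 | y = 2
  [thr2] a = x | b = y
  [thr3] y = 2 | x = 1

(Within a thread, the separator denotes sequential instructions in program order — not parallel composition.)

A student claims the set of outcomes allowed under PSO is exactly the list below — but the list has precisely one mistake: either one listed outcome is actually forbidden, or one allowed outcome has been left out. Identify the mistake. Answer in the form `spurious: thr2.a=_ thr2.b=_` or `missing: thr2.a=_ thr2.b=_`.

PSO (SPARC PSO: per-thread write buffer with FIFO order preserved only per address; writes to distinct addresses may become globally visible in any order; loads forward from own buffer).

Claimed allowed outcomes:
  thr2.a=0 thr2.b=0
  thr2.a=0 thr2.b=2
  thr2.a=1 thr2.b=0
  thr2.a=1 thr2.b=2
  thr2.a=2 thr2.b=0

outcome vector order: (thr2.a,thr2.b)
PSO (6): 0/0 0/2 1/0 1/2 2/0 2/2
PSO∖claimed = {2/2}

missing: thr2.a=2 thr2.b=2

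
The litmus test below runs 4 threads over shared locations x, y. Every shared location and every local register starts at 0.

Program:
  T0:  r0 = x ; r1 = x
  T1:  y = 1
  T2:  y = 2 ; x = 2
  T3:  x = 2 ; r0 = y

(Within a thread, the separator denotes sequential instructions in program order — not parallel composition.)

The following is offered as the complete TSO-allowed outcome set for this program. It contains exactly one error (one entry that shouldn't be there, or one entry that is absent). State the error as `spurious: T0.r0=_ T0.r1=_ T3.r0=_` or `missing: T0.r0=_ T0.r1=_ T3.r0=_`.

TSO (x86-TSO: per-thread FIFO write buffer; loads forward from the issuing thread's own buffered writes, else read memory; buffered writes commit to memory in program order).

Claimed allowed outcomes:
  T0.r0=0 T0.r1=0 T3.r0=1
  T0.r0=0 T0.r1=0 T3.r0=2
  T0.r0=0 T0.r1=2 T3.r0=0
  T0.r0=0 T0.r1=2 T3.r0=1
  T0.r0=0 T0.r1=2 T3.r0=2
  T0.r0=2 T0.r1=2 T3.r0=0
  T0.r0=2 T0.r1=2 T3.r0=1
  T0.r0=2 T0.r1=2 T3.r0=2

missing: T0.r0=0 T0.r1=0 T3.r0=0

outcome vector order: (T0.r0,T0.r1,T3.r0)
[TSO] allowed = {(0,0,0); (0,0,1); (0,0,2); (0,2,0); (0,2,1); (0,2,2); (2,2,0); (2,2,1); (2,2,2)}
TSO∖claimed = {(0,0,0)}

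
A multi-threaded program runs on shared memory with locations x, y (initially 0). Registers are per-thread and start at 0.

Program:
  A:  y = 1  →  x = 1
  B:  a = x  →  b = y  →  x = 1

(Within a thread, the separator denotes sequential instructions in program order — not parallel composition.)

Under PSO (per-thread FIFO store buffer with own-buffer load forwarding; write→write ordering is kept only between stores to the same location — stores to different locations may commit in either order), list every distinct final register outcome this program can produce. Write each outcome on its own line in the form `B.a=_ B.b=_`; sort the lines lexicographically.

B.a=0 B.b=0
B.a=0 B.b=1
B.a=1 B.b=0
B.a=1 B.b=1

outcome vector order: (B.a,B.b)
|PSO outcomes| = 4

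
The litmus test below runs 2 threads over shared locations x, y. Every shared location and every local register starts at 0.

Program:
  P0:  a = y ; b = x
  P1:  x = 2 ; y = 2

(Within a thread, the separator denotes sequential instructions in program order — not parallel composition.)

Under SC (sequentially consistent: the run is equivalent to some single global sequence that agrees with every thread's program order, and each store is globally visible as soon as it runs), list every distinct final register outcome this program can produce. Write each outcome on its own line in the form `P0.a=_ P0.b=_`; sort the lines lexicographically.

P0.a=0 P0.b=0
P0.a=0 P0.b=2
P0.a=2 P0.b=2

outcome vector order: (P0.a,P0.b)
|SC outcomes| = 3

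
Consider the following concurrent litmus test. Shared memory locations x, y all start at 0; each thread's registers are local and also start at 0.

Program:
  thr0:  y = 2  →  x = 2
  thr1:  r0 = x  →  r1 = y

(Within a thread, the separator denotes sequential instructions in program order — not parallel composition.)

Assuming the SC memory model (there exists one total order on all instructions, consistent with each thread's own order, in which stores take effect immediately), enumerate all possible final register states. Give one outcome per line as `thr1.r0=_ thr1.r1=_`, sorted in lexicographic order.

thr1.r0=0 thr1.r1=0
thr1.r0=0 thr1.r1=2
thr1.r0=2 thr1.r1=2

outcome vector order: (thr1.r0,thr1.r1)
|SC outcomes| = 3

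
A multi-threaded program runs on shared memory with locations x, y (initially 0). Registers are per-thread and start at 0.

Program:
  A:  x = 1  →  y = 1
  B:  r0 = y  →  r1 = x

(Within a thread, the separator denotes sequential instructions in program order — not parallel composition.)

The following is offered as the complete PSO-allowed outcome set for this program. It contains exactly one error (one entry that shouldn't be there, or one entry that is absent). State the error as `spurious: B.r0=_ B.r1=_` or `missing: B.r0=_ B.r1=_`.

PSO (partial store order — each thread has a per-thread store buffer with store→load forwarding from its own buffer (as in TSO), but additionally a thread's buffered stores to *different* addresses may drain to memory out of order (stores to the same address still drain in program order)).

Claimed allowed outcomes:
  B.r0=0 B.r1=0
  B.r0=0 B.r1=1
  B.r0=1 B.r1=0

outcome vector order: (B.r0,B.r1)
under PSO → 0/0 0/1 1/0 1/1
PSO∖claimed = {1/1}

missing: B.r0=1 B.r1=1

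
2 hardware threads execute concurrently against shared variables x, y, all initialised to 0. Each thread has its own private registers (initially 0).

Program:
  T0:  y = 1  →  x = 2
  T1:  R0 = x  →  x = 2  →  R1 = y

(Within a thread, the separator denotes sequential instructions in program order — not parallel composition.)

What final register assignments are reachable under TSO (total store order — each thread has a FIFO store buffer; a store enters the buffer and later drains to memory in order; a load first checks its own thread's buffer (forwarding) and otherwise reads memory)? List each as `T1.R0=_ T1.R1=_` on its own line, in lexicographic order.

outcome vector order: (T1.R0,T1.R1)
|TSO outcomes| = 3

T1.R0=0 T1.R1=0
T1.R0=0 T1.R1=1
T1.R0=2 T1.R1=1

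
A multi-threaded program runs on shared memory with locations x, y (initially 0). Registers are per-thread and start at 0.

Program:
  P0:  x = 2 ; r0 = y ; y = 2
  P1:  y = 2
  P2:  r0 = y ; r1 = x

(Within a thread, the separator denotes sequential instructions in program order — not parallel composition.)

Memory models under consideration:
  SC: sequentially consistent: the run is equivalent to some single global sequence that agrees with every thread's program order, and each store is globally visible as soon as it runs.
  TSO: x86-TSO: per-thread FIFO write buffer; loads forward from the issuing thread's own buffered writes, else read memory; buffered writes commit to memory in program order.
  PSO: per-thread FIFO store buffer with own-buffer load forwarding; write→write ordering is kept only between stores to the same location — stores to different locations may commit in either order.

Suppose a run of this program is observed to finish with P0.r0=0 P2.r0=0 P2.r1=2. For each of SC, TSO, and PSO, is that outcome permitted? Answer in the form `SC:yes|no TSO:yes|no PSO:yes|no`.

outcome vector order: (P0.r0,P2.r0,P2.r1)
under SC → <0 0 0>, <0 0 2>, <0 2 2>, <2 0 0>, <2 0 2>, <2 2 0>, <2 2 2>
under TSO → <0 0 0>, <0 0 2>, <0 2 0>, <0 2 2>, <2 0 0>, <2 0 2>, <2 2 0>, <2 2 2>
under PSO → <0 0 0>, <0 0 2>, <0 2 0>, <0 2 2>, <2 0 0>, <2 0 2>, <2 2 0>, <2 2 2>
target <0 0 2> ∈ {SC,TSO,PSO}

SC:yes TSO:yes PSO:yes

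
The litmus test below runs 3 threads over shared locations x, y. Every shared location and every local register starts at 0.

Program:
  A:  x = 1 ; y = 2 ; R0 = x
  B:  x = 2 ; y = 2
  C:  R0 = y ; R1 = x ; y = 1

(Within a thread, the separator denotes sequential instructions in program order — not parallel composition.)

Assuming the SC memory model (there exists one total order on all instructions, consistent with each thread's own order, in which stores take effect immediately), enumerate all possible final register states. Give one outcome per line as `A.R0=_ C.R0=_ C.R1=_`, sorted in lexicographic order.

A.R0=1 C.R0=0 C.R1=0
A.R0=1 C.R0=0 C.R1=1
A.R0=1 C.R0=0 C.R1=2
A.R0=1 C.R0=2 C.R1=1
A.R0=1 C.R0=2 C.R1=2
A.R0=2 C.R0=0 C.R1=0
A.R0=2 C.R0=0 C.R1=1
A.R0=2 C.R0=0 C.R1=2
A.R0=2 C.R0=2 C.R1=1
A.R0=2 C.R0=2 C.R1=2

outcome vector order: (A.R0,C.R0,C.R1)
|SC outcomes| = 10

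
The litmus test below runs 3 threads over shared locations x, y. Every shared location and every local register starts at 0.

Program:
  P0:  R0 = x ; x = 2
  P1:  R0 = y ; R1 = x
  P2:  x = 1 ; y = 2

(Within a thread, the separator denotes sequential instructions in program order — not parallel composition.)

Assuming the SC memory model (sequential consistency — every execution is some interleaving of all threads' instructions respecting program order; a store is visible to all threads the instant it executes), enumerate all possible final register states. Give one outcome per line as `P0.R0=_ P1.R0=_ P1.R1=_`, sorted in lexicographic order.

P0.R0=0 P1.R0=0 P1.R1=0
P0.R0=0 P1.R0=0 P1.R1=1
P0.R0=0 P1.R0=0 P1.R1=2
P0.R0=0 P1.R0=2 P1.R1=1
P0.R0=0 P1.R0=2 P1.R1=2
P0.R0=1 P1.R0=0 P1.R1=0
P0.R0=1 P1.R0=0 P1.R1=1
P0.R0=1 P1.R0=0 P1.R1=2
P0.R0=1 P1.R0=2 P1.R1=1
P0.R0=1 P1.R0=2 P1.R1=2

outcome vector order: (P0.R0,P1.R0,P1.R1)
|SC outcomes| = 10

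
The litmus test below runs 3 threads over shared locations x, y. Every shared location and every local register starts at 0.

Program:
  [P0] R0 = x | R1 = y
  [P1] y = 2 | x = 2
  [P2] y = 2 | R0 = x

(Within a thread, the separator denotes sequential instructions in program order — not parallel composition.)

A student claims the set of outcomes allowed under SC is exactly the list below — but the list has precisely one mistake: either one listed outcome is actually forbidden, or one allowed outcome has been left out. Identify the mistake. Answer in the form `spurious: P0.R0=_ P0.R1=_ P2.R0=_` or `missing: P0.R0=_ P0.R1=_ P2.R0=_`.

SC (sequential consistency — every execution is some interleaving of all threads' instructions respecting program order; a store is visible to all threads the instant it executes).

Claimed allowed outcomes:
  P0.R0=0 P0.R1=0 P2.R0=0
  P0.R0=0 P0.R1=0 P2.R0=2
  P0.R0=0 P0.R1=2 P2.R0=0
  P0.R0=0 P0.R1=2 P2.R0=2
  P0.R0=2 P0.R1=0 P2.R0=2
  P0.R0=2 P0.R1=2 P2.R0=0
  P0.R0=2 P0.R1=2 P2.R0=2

outcome vector order: (P0.R0,P0.R1,P2.R0)
SC (6): <0 0 0>, <0 0 2>, <0 2 0>, <0 2 2>, <2 2 0>, <2 2 2>
claimed∖SC = {<2 0 2>}

spurious: P0.R0=2 P0.R1=0 P2.R0=2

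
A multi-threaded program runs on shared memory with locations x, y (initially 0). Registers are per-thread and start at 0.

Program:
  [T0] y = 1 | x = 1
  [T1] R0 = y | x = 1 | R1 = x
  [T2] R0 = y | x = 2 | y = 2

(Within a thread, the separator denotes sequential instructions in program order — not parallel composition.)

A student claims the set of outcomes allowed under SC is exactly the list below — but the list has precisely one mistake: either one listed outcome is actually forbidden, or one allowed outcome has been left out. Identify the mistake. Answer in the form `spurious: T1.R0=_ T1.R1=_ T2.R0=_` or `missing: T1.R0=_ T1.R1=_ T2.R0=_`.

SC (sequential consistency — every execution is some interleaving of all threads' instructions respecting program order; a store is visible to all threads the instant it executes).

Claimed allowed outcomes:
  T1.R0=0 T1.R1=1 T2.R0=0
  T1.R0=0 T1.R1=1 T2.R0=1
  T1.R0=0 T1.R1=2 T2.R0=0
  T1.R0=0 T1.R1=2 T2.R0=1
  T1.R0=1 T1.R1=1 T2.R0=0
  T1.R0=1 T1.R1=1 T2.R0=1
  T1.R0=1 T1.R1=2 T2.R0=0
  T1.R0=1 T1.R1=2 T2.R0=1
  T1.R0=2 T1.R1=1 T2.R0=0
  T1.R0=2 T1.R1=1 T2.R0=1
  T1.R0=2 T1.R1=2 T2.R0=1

spurious: T1.R0=2 T1.R1=2 T2.R0=1

outcome vector order: (T1.R0,T1.R1,T2.R0)
[SC] allowed = {010, 011, 020, 021, 110, 111, 120, 121, 210, 211}
claimed∖SC = {221}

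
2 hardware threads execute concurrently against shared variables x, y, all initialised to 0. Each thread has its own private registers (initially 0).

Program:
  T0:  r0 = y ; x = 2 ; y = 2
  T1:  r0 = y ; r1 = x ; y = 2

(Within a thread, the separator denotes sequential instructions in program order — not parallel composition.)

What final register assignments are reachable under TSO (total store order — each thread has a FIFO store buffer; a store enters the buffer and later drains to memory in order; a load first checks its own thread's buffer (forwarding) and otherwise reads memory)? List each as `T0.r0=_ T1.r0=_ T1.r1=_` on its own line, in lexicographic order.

outcome vector order: (T0.r0,T1.r0,T1.r1)
|TSO outcomes| = 4

T0.r0=0 T1.r0=0 T1.r1=0
T0.r0=0 T1.r0=0 T1.r1=2
T0.r0=0 T1.r0=2 T1.r1=2
T0.r0=2 T1.r0=0 T1.r1=0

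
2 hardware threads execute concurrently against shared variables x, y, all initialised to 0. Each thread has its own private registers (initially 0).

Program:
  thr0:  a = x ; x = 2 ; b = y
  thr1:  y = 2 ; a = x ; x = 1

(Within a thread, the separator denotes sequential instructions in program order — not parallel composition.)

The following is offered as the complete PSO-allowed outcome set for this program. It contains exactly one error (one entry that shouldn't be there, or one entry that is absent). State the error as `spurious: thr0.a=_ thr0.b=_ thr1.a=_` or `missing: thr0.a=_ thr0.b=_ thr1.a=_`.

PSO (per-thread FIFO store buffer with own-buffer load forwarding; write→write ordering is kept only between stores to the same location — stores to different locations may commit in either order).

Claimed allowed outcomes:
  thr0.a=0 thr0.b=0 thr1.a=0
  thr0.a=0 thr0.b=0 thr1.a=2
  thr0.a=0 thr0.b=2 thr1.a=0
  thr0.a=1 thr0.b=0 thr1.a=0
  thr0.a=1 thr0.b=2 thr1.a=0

missing: thr0.a=0 thr0.b=2 thr1.a=2

outcome vector order: (thr0.a,thr0.b,thr1.a)
[PSO] allowed = {000; 002; 020; 022; 100; 120}
PSO∖claimed = {022}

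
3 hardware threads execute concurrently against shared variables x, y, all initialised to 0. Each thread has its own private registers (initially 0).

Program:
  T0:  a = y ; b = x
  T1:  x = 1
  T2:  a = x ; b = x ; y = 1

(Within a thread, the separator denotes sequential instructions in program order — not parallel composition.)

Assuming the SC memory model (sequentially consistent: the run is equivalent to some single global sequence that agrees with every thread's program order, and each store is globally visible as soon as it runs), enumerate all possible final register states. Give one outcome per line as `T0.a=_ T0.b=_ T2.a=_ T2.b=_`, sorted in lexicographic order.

outcome vector order: (T0.a,T0.b,T2.a,T2.b)
|SC outcomes| = 10

T0.a=0 T0.b=0 T2.a=0 T2.b=0
T0.a=0 T0.b=0 T2.a=0 T2.b=1
T0.a=0 T0.b=0 T2.a=1 T2.b=1
T0.a=0 T0.b=1 T2.a=0 T2.b=0
T0.a=0 T0.b=1 T2.a=0 T2.b=1
T0.a=0 T0.b=1 T2.a=1 T2.b=1
T0.a=1 T0.b=0 T2.a=0 T2.b=0
T0.a=1 T0.b=1 T2.a=0 T2.b=0
T0.a=1 T0.b=1 T2.a=0 T2.b=1
T0.a=1 T0.b=1 T2.a=1 T2.b=1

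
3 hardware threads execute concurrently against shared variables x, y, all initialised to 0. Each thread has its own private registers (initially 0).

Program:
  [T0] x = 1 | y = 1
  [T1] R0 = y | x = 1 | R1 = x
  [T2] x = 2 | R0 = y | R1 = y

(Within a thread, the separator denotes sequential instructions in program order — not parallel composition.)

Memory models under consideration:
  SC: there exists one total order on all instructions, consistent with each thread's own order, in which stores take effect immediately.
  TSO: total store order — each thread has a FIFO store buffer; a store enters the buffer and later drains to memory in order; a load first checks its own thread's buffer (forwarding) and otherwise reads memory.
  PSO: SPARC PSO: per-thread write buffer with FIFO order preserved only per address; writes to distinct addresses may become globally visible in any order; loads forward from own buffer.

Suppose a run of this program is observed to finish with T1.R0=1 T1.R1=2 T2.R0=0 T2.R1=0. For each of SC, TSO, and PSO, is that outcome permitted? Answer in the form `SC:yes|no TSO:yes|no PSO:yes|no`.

outcome vector order: (T1.R0,T1.R1,T2.R0,T2.R1)
under SC → (0,1,0,0) (0,1,0,1) (0,1,1,1) (0,2,0,0) (0,2,0,1) (0,2,1,1) (1,1,0,0) (1,1,0,1) (1,1,1,1) (1,2,1,1)
under TSO → (0,1,0,0) (0,1,0,1) (0,1,1,1) (0,2,0,0) (0,2,0,1) (0,2,1,1) (1,1,0,0) (1,1,0,1) (1,1,1,1) (1,2,0,0) (1,2,0,1) (1,2,1,1)
under PSO → (0,1,0,0) (0,1,0,1) (0,1,1,1) (0,2,0,0) (0,2,0,1) (0,2,1,1) (1,1,0,0) (1,1,0,1) (1,1,1,1) (1,2,0,0) (1,2,0,1) (1,2,1,1)
target (1,2,0,0) ∈ {TSO,PSO}

SC:no TSO:yes PSO:yes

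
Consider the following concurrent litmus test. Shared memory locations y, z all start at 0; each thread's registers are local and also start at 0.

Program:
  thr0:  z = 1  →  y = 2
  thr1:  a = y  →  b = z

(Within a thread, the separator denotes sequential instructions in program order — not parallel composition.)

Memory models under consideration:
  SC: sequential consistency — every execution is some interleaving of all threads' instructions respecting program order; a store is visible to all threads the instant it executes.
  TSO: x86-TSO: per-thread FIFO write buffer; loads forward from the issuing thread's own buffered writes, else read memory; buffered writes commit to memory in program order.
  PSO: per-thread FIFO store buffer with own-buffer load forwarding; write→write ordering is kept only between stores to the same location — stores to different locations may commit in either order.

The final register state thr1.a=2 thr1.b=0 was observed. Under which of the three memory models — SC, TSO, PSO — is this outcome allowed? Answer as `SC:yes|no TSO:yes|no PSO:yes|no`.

SC:no TSO:no PSO:yes

outcome vector order: (thr1.a,thr1.b)
[SC] allowed = {(0,0), (0,1), (2,1)}
[TSO] allowed = {(0,0), (0,1), (2,1)}
[PSO] allowed = {(0,0), (0,1), (2,0), (2,1)}
target (2,0) ∈ {PSO}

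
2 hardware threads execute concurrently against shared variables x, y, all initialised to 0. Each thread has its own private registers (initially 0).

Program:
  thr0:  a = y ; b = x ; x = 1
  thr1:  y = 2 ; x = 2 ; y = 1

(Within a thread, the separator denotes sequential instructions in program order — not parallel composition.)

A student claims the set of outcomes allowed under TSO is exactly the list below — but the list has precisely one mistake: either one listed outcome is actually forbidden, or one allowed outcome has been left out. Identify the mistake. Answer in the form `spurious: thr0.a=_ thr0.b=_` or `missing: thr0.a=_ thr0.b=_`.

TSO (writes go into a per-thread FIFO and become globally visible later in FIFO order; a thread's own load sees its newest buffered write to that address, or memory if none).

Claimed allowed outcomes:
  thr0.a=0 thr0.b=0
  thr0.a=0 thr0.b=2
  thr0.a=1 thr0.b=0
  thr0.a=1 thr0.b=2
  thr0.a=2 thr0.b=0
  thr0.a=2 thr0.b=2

outcome vector order: (thr0.a,thr0.b)
under TSO → <0 0>, <0 2>, <1 2>, <2 0>, <2 2>
claimed∖TSO = {<1 0>}

spurious: thr0.a=1 thr0.b=0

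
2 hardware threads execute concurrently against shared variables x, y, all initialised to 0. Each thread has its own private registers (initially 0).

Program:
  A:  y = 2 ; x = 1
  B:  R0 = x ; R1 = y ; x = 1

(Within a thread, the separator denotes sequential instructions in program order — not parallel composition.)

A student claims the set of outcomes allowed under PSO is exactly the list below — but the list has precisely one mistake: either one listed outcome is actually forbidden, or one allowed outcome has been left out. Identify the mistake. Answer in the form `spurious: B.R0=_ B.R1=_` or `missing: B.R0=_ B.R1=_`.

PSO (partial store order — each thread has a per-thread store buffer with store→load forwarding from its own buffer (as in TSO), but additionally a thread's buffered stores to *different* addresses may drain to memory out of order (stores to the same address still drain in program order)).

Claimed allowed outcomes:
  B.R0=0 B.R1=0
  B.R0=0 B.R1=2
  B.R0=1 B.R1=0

outcome vector order: (B.R0,B.R1)
[PSO] allowed = {<0 0>; <0 2>; <1 0>; <1 2>}
PSO∖claimed = {<1 2>}

missing: B.R0=1 B.R1=2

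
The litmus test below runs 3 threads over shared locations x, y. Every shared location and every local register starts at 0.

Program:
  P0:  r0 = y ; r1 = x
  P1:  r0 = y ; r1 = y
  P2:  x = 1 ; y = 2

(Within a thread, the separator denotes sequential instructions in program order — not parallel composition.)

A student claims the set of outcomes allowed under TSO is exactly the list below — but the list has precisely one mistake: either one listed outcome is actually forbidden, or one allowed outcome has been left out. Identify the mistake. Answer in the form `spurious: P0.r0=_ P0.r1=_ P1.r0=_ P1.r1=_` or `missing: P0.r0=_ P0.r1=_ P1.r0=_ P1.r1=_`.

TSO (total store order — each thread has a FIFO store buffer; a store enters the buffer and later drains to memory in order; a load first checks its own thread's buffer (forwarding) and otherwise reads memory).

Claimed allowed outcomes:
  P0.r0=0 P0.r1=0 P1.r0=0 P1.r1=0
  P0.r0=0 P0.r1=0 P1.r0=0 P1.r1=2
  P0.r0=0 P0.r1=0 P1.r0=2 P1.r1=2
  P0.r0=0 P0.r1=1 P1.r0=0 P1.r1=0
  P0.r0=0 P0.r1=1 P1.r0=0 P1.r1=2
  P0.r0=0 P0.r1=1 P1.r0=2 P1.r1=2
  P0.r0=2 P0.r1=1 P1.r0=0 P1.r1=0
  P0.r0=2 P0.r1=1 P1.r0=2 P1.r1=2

missing: P0.r0=2 P0.r1=1 P1.r0=0 P1.r1=2

outcome vector order: (P0.r0,P0.r1,P1.r0,P1.r1)
under TSO → 0000; 0002; 0022; 0100; 0102; 0122; 2100; 2102; 2122
TSO∖claimed = {2102}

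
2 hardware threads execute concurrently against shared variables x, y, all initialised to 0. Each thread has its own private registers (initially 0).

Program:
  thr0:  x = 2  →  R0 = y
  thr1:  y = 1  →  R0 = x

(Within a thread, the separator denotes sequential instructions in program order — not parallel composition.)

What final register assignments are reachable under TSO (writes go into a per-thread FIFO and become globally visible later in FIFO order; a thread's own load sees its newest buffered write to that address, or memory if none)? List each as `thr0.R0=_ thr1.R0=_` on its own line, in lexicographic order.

outcome vector order: (thr0.R0,thr1.R0)
|TSO outcomes| = 4

thr0.R0=0 thr1.R0=0
thr0.R0=0 thr1.R0=2
thr0.R0=1 thr1.R0=0
thr0.R0=1 thr1.R0=2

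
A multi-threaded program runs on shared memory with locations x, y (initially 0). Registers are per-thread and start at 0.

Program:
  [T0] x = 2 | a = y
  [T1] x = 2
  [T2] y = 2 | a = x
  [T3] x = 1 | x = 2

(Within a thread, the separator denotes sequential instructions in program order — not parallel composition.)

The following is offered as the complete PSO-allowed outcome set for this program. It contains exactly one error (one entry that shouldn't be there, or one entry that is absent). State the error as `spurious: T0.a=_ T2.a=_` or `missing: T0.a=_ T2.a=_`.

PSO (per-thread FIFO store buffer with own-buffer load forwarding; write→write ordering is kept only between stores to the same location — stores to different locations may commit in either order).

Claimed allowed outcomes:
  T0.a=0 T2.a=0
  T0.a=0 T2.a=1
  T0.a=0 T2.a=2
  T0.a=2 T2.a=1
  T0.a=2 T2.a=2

missing: T0.a=2 T2.a=0

outcome vector order: (T0.a,T2.a)
PSO (6): 00, 01, 02, 20, 21, 22
PSO∖claimed = {20}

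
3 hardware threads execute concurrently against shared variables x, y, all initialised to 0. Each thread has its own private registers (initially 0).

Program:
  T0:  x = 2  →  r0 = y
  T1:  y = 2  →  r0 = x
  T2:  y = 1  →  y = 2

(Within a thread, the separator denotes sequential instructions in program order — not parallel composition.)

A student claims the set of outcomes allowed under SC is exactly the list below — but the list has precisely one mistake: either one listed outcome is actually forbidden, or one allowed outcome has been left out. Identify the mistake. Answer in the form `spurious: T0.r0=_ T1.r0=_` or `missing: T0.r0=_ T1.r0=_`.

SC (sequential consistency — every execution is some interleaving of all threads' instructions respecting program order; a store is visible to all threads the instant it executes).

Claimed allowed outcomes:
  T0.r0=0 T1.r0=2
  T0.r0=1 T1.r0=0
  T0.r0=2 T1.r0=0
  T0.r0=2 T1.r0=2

missing: T0.r0=1 T1.r0=2

outcome vector order: (T0.r0,T1.r0)
under SC → <0 2>; <1 0>; <1 2>; <2 0>; <2 2>
SC∖claimed = {<1 2>}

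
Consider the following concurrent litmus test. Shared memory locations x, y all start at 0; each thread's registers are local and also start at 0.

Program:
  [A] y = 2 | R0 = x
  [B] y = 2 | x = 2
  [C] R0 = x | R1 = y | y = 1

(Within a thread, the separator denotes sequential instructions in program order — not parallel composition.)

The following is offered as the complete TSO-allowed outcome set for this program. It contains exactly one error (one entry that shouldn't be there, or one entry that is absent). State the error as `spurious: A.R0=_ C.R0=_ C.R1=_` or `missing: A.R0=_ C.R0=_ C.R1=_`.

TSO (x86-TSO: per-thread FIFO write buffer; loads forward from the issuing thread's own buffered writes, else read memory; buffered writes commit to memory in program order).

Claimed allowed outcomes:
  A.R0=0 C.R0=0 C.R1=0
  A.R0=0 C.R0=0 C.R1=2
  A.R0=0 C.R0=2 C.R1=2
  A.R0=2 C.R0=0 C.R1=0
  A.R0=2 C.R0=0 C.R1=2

missing: A.R0=2 C.R0=2 C.R1=2

outcome vector order: (A.R0,C.R0,C.R1)
TSO (6): 000 002 022 200 202 222
TSO∖claimed = {222}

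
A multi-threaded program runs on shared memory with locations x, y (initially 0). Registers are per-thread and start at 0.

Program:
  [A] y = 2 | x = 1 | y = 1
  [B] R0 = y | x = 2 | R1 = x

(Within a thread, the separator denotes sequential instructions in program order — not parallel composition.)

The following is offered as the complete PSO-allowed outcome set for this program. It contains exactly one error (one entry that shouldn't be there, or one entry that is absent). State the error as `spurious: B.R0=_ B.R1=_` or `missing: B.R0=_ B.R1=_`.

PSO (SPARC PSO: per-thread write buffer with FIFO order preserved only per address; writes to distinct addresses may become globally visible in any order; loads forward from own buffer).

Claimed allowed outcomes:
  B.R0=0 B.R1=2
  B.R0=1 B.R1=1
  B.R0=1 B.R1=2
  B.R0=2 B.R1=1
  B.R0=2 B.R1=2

outcome vector order: (B.R0,B.R1)
[PSO] allowed = {0/1 0/2 1/1 1/2 2/1 2/2}
PSO∖claimed = {0/1}

missing: B.R0=0 B.R1=1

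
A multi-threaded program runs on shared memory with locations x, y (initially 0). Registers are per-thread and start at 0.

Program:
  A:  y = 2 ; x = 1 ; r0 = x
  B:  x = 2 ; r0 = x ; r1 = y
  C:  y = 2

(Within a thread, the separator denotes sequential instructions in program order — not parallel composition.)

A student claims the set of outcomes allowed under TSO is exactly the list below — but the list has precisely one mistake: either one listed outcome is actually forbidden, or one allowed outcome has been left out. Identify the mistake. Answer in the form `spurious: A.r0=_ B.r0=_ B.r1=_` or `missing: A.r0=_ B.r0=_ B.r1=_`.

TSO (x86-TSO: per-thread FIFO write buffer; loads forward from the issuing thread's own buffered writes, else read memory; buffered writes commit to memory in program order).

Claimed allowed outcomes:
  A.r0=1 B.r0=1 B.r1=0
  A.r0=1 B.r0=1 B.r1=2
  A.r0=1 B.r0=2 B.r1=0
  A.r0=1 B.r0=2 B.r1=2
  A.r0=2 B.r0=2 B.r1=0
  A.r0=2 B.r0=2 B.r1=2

spurious: A.r0=1 B.r0=1 B.r1=0

outcome vector order: (A.r0,B.r0,B.r1)
under TSO → 1/1/2; 1/2/0; 1/2/2; 2/2/0; 2/2/2
claimed∖TSO = {1/1/0}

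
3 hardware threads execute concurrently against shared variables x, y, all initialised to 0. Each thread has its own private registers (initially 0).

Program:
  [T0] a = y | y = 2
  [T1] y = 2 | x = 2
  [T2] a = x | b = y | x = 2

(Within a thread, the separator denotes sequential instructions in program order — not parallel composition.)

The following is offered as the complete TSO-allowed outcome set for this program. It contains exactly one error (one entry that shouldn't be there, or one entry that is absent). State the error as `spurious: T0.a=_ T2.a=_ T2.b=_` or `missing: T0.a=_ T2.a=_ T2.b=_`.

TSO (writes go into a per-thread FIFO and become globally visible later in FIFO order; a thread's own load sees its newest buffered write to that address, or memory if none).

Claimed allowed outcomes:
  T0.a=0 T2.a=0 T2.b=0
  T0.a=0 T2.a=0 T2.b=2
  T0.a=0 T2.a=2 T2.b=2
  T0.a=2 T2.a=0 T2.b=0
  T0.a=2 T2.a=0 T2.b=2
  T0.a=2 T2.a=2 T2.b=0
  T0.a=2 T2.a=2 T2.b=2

outcome vector order: (T0.a,T2.a,T2.b)
TSO: 6 outcomes — {<0 0 0>, <0 0 2>, <0 2 2>, <2 0 0>, <2 0 2>, <2 2 2>}
claimed∖TSO = {<2 2 0>}

spurious: T0.a=2 T2.a=2 T2.b=0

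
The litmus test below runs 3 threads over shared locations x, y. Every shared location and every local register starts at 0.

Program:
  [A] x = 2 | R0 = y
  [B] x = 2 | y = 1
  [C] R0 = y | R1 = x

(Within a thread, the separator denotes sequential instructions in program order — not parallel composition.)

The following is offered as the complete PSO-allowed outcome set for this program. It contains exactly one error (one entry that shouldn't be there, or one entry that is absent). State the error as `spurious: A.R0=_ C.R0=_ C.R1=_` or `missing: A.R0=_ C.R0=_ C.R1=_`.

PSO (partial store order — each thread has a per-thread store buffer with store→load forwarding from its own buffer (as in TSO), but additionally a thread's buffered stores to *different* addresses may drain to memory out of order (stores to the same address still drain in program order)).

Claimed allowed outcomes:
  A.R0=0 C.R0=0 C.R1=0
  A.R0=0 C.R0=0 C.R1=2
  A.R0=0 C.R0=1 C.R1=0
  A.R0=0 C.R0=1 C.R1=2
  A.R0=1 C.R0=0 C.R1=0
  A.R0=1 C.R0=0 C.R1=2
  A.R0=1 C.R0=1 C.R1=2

missing: A.R0=1 C.R0=1 C.R1=0

outcome vector order: (A.R0,C.R0,C.R1)
PSO: 8 outcomes — {000; 002; 010; 012; 100; 102; 110; 112}
PSO∖claimed = {110}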